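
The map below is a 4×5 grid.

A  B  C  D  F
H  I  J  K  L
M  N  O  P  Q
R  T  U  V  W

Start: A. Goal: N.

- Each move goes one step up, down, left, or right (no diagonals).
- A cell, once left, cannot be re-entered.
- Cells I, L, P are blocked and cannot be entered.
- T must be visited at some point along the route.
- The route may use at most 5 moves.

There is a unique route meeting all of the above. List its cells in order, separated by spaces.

A H M R T N

Any route must reach T and still end at N within 5 moves, so the order of the required stops is forced.
Route from A: 3× down (reaching R), right to T, up to N — 5 moves in all.
Check: all required cells visited; 5 ≤ 5 moves.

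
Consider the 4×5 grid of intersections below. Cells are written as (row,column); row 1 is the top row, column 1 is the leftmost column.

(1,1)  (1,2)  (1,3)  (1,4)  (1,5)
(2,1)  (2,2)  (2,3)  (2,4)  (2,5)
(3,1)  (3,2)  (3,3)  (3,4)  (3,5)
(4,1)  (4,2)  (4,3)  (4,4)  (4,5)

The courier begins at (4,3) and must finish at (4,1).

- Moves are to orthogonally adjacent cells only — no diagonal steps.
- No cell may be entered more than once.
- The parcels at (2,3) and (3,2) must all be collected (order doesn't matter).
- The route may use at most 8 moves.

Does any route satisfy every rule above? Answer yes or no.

One route that works: (4,3) → (3,3) → (2,3) → (2,2) → (3,2) → (4,2) → (4,1).

yes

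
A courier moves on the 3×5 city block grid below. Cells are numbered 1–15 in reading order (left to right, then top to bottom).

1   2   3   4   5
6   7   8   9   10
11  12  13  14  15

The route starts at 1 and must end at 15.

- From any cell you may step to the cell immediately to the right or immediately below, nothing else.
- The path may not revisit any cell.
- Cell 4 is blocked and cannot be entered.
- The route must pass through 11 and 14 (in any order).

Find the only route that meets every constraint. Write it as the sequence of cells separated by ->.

Moves only go right or down, so the column and row indices never decrease.
Route from 1: down 2 to 11, right 4 to 15 — 6 moves in all.
Check: all required cells visited.

1 -> 6 -> 11 -> 12 -> 13 -> 14 -> 15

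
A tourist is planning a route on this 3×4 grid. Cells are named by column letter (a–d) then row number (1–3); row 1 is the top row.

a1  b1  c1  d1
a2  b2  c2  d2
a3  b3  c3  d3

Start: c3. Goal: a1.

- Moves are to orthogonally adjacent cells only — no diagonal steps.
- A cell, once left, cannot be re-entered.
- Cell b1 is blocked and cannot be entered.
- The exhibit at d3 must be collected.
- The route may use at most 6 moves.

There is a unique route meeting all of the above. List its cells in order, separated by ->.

The budget equals the shortest possible length, so every move has to be on a shortest route through the required cells.
Route from c3: right 1 to d3, up 1 to d2, left 3 to a2, up 1 to a1 — 6 moves in all.
Check: all required cells visited; 6 ≤ 6 moves.

c3 -> d3 -> d2 -> c2 -> b2 -> a2 -> a1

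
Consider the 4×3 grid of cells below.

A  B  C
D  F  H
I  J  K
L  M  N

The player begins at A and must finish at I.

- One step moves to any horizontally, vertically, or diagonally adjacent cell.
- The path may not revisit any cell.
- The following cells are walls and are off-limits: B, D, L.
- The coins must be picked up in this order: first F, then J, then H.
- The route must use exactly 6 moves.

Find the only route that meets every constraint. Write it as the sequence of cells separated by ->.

The waypoints must appear in the order F, J, H, with no cell reused.
Route from A: down-right 1 to F, down 1 to J, up-right 1 to H, down 1 to K, down-left 1 to M, up-left 1 to I — 6 moves in all.
Check: order respected (F at step 1, J at step 2, H at step 3); 6 moves as required.

A -> F -> J -> H -> K -> M -> I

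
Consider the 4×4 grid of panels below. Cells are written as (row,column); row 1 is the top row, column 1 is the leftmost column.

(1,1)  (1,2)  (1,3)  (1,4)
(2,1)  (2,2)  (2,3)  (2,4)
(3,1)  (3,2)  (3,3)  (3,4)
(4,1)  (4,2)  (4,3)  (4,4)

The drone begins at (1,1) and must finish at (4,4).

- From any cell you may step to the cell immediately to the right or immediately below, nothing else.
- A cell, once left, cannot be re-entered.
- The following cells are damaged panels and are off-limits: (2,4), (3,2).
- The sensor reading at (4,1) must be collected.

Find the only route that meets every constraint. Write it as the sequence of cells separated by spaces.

Moves only go right or down, so the column and row indices never decrease.
Route from (1,1): 3× down (reaching (4,1)), 3× right (reaching (4,4)) — 6 moves in all.
Check: all required cells visited.

(1,1) (2,1) (3,1) (4,1) (4,2) (4,3) (4,4)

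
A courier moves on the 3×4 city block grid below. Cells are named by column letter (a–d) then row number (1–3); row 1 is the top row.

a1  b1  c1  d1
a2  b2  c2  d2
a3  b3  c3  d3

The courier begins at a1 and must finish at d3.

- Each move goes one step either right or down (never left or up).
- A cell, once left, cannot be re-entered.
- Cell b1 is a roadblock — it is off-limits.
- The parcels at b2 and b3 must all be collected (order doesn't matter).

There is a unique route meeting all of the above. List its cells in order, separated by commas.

Moves only go right or down, so the column and row indices never decrease.
Route from a1: down 1 to a2, right 1 to b2, down 1 to b3, right 2 to d3 — 5 moves in all.
Check: all required cells visited.

a1, a2, b2, b3, c3, d3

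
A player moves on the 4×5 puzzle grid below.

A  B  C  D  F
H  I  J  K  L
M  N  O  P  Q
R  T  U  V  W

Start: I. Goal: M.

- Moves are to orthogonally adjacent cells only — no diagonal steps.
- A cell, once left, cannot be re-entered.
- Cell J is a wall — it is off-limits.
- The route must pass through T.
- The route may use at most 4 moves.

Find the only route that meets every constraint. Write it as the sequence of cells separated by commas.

I, N, T, R, M

Any route must reach T and still end at M within 4 moves, so the order of the required stops is forced.
Route from I: down 2 to T, left 1 to R, up 1 to M — 4 moves in all.
Check: all required cells visited; 4 ≤ 4 moves.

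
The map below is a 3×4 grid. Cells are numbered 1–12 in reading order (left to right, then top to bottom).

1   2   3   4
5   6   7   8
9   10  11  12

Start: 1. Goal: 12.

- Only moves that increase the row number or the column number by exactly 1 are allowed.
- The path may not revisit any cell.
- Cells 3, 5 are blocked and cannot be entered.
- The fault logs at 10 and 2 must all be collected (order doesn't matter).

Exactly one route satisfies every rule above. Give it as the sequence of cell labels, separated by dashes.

Moves only go right or down, so the column and row indices never decrease.
Route from 1: right to 2, 2× down (reaching 10), 2× right (reaching 12) — 5 moves in all.
Check: all required cells visited.

1 - 2 - 6 - 10 - 11 - 12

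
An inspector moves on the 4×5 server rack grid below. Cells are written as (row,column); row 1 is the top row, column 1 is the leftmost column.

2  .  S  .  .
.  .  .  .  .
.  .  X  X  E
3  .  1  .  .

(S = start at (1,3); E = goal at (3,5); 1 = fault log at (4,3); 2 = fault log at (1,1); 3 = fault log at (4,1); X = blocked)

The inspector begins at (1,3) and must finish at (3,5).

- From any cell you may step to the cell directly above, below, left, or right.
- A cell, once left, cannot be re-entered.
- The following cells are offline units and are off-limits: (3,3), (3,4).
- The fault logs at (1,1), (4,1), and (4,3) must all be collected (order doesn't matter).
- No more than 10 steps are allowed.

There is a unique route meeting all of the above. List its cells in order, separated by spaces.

The budget equals the shortest possible length, so every move has to be on a shortest route through the required cells.
Route from (1,3): left 2 to (1,1), down 3 to (4,1), right 4 to (4,5), up 1 to (3,5) — 10 moves in all.
Check: all required cells visited; 10 ≤ 10 moves.

(1,3) (1,2) (1,1) (2,1) (3,1) (4,1) (4,2) (4,3) (4,4) (4,5) (3,5)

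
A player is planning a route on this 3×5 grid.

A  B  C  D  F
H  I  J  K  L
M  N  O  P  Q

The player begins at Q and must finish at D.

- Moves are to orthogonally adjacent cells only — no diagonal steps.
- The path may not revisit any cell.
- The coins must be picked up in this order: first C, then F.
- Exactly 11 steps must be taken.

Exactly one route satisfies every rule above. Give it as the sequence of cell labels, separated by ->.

Q -> P -> O -> N -> I -> B -> C -> J -> K -> L -> F -> D

The waypoints must appear in the order C, F, with no cell reused.
Route from Q: 3× left (reaching N), 2× up (reaching B), right to C, down to J, 2× right (reaching L), up to F, left to D — 11 moves in all.
Check: order respected (C at step 6, F at step 10); 11 moves as required.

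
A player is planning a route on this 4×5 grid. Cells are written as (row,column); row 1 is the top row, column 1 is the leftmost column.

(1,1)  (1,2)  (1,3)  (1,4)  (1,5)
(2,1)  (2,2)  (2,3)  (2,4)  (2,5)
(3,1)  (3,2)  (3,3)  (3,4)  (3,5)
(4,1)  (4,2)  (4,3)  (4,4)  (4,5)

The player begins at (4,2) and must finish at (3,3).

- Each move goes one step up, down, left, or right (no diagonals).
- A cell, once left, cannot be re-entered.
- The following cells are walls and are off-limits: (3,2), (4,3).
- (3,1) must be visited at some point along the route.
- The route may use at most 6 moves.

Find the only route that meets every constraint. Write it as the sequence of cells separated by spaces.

(4,2) (4,1) (3,1) (2,1) (2,2) (2,3) (3,3)

The budget equals the shortest possible length, so every move has to be on a shortest route through the required cells.
Route from (4,2): left 1 to (4,1), up 2 to (2,1), right 2 to (2,3), down 1 to (3,3) — 6 moves in all.
Check: all required cells visited; 6 ≤ 6 moves.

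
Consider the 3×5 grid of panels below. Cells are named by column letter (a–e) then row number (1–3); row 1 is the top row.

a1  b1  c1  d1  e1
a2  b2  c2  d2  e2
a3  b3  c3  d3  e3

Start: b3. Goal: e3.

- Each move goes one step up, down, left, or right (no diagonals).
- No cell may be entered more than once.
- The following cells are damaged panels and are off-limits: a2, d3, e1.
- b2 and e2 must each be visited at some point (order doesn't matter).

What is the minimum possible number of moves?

Any route passes through b2 and e2 in some order between b3 and e3. Summing Manhattan distances along each leg and taking the cheapest ordering (b3 → b2 → e2 → e3) gives a lower bound of 1 + 3 + 1 = 5 moves.
A route of 5 moves achieves this: b3 → b2 → c2 → d2 → e2 → e3.
Since 5 matches the lower bound, it is optimal.

5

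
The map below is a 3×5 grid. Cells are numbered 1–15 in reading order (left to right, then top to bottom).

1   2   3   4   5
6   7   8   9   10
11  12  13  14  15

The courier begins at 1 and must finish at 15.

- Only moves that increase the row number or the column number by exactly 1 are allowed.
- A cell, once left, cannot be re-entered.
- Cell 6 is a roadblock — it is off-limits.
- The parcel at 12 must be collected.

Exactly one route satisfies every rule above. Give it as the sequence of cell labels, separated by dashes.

Moves only go right or down, so the column and row indices never decrease.
Route from 1: right 1 to 2, down 2 to 12, right 3 to 15 — 6 moves in all.
Check: all required cells visited.

1 - 2 - 7 - 12 - 13 - 14 - 15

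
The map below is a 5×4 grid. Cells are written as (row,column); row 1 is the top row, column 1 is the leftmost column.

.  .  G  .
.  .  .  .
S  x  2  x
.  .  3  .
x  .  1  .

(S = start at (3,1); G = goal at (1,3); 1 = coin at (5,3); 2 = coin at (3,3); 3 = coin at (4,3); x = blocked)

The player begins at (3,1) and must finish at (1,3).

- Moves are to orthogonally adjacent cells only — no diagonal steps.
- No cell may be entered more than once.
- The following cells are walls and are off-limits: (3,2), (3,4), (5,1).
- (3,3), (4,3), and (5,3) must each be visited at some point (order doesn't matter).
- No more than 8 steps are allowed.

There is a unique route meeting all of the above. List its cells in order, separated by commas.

The budget equals the shortest possible length, so every move has to be on a shortest route through the required cells.
Route from (3,1): down to (4,1), right to (4,2), down to (5,2), right to (5,3), 4× up (reaching (1,3)) — 8 moves in all.
Check: all required cells visited; 8 ≤ 8 moves.

(3,1), (4,1), (4,2), (5,2), (5,3), (4,3), (3,3), (2,3), (1,3)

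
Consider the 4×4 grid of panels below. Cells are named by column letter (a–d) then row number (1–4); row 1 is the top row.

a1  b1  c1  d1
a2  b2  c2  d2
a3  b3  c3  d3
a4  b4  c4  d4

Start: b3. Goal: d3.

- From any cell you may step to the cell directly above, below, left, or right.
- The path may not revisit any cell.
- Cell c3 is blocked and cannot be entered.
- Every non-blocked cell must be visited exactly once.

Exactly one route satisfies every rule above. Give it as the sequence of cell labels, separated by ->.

Need to visit all 15 open cells exactly once, starting at b3 and ending at d3.
Route from b3: up 1 to b2, right 2 to d2, up 1 to d1, left 3 to a1, down 3 to a4, right 3 to d4, up 1 to d3 — 14 moves in all.
Check: all 15 open cells covered.

b3 -> b2 -> c2 -> d2 -> d1 -> c1 -> b1 -> a1 -> a2 -> a3 -> a4 -> b4 -> c4 -> d4 -> d3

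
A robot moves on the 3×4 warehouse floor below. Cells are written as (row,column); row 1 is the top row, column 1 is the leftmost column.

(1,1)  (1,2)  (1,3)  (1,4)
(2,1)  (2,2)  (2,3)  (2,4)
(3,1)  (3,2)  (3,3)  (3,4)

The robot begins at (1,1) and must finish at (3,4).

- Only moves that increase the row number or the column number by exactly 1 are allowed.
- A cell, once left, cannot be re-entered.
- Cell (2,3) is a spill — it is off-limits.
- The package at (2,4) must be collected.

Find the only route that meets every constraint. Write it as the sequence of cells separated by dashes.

(1,1) - (1,2) - (1,3) - (1,4) - (2,4) - (3,4)

Moves only go right or down, so the column and row indices never decrease.
Route from (1,1): right 3 to (1,4), down 2 to (3,4) — 5 moves in all.
Check: all required cells visited.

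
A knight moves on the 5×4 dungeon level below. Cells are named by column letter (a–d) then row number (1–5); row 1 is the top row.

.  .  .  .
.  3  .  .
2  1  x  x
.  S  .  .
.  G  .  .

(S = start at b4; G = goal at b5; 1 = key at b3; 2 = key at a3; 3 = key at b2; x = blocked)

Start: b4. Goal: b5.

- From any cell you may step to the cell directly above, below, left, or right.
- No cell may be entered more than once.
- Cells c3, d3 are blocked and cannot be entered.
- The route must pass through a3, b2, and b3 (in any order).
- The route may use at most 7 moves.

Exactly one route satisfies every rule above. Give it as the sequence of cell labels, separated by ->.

The budget equals the shortest possible length, so every move has to be on a shortest route through the required cells.
Route from b4: 2× up (reaching b2), left to a2, 3× down (reaching a5), right to b5 — 7 moves in all.
Check: all required cells visited; 7 ≤ 7 moves.

b4 -> b3 -> b2 -> a2 -> a3 -> a4 -> a5 -> b5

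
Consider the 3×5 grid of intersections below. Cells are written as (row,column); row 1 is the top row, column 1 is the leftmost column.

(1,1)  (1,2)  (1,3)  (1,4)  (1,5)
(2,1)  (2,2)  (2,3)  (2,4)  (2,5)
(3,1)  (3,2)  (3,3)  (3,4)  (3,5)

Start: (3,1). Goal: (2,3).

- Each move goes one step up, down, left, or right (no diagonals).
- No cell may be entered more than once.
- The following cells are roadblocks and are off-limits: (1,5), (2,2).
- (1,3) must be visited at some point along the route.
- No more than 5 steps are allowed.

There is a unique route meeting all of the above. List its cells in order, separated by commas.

(3,1), (2,1), (1,1), (1,2), (1,3), (2,3)

The budget equals the shortest possible length, so every move has to be on a shortest route through the required cells.
Route from (3,1): 2× up (reaching (1,1)), 2× right (reaching (1,3)), down to (2,3) — 5 moves in all.
Check: all required cells visited; 5 ≤ 5 moves.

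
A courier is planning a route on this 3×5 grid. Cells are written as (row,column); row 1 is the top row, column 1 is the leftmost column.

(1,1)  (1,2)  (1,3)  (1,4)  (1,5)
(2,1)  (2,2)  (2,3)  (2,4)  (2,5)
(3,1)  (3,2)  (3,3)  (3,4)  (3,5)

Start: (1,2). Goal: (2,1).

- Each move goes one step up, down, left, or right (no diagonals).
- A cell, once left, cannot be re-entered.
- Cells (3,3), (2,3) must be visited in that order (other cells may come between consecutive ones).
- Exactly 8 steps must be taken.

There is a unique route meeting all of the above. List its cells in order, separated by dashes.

(1,2) - (1,3) - (1,4) - (2,4) - (3,4) - (3,3) - (2,3) - (2,2) - (2,1)

The waypoints must appear in the order (3,3), (2,3), with no cell reused.
Route from (1,2): 2× right (reaching (1,4)), 2× down (reaching (3,4)), left to (3,3), up to (2,3), 2× left (reaching (2,1)) — 8 moves in all.
Check: order respected ((3,3) at step 5, (2,3) at step 6); 8 moves as required.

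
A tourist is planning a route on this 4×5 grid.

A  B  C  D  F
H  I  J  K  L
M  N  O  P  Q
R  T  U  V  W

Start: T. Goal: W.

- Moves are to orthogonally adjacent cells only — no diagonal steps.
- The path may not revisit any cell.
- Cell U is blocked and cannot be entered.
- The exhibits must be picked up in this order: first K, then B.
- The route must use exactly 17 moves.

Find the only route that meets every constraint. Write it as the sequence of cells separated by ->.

T -> R -> M -> N -> O -> P -> K -> J -> I -> H -> A -> B -> C -> D -> F -> L -> Q -> W

The waypoints must appear in the order K, B, with no cell reused.
Route from T: left 1 to R, up 1 to M, right 3 to P, up 1 to K, left 3 to H, up 1 to A, right 4 to F, down 3 to W — 17 moves in all.
Check: order respected (K at step 6, B at step 11); 17 moves as required.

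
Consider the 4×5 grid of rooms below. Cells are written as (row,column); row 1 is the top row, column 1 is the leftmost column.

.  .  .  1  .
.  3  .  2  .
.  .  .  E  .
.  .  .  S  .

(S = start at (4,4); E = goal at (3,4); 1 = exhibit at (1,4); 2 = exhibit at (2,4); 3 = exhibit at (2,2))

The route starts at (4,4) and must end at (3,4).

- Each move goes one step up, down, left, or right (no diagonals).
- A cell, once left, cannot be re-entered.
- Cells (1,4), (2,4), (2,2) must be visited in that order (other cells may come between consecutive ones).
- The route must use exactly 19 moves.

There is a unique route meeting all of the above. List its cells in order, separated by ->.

The waypoints must appear in the order (1,4), (2,4), (2,2), with no cell reused.
Route from (4,4): right to (4,5), 3× up (reaching (1,5)), left to (1,4), down to (2,4), left to (2,3), up to (1,3), 2× left (reaching (1,1)), down to (2,1), right to (2,2), down to (3,2), left to (3,1), down to (4,1), 2× right (reaching (4,3)), up to (3,3), right to (3,4) — 19 moves in all.
Check: order respected (1 at step 5, 2 at step 6, 3 at step 12); 19 moves as required.

(4,4) -> (4,5) -> (3,5) -> (2,5) -> (1,5) -> (1,4) -> (2,4) -> (2,3) -> (1,3) -> (1,2) -> (1,1) -> (2,1) -> (2,2) -> (3,2) -> (3,1) -> (4,1) -> (4,2) -> (4,3) -> (3,3) -> (3,4)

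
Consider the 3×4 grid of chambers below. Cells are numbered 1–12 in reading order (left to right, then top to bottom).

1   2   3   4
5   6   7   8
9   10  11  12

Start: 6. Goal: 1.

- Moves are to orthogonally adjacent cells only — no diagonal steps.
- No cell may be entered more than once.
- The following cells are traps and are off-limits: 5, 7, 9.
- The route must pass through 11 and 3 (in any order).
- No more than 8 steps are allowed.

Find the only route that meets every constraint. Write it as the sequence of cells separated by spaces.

Any route must reach 11 and 3 and still end at 1 within 8 moves, so the order of the required stops is forced.
Route from 6: down to 10, 2× right (reaching 12), 2× up (reaching 4), 3× left (reaching 1) — 8 moves in all.
Check: all required cells visited; 8 ≤ 8 moves.

6 10 11 12 8 4 3 2 1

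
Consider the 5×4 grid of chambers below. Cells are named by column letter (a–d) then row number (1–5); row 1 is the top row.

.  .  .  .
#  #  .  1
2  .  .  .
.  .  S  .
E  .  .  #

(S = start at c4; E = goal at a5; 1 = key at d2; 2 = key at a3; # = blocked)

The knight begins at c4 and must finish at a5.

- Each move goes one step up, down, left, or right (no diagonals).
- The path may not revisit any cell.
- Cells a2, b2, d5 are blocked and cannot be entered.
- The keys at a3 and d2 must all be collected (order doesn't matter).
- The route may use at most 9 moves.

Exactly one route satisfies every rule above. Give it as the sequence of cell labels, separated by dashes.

The budget equals the shortest possible length, so every move has to be on a shortest route through the required cells.
Route from c4: right to d4, 2× up (reaching d2), left to c2, down to c3, 2× left (reaching a3), 2× down (reaching a5) — 9 moves in all.
Check: all required cells visited; 9 ≤ 9 moves.

c4 - d4 - d3 - d2 - c2 - c3 - b3 - a3 - a4 - a5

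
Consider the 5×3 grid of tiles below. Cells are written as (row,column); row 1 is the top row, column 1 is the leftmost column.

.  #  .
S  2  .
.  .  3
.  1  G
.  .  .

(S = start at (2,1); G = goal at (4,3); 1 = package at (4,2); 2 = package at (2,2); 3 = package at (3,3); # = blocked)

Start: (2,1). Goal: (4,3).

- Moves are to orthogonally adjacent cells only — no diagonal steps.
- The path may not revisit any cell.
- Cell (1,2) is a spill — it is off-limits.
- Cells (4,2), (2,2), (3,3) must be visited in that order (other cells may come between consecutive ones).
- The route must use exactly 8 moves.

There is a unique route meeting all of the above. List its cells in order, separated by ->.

The waypoints must appear in the order (4,2), (2,2), (3,3), with no cell reused.
Route from (2,1): 2× down (reaching (4,1)), right to (4,2), 2× up (reaching (2,2)), right to (2,3), 2× down (reaching (4,3)) — 8 moves in all.
Check: order respected (1 at step 3, 2 at step 5, 3 at step 7); 8 moves as required.

(2,1) -> (3,1) -> (4,1) -> (4,2) -> (3,2) -> (2,2) -> (2,3) -> (3,3) -> (4,3)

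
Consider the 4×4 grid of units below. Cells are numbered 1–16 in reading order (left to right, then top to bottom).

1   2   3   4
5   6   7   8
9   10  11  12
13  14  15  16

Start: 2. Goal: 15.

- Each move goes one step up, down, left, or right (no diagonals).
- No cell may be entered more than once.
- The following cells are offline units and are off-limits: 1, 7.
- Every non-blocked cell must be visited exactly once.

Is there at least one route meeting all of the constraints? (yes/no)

no

Colour the cells like a checkerboard: each orthogonal step flips colour, so a Hamiltonian route alternates colours. Here there are 7 cells of one colour and 7 of the other, with start on the same colour as the goal — the counts and endpoints can't be arranged into an alternating sequence of length 14, so no Hamiltonian route exists.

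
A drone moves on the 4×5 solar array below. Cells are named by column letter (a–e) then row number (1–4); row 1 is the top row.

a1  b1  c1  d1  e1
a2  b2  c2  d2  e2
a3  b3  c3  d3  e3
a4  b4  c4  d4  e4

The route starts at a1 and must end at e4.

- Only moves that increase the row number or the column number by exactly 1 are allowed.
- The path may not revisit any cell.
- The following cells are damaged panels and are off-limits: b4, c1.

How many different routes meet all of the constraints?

21

A right/down-only route from a1 to e4 makes exactly 3 down-moves and 4 right-moves in some order.
With no other constraints that would be C(7,3) = 35 routes.
Subtract routes through each blocked cell (inclusion–exclusion for overlaps): − through c1: 10 − through b4: 4 → 21.
That gives 21 routes.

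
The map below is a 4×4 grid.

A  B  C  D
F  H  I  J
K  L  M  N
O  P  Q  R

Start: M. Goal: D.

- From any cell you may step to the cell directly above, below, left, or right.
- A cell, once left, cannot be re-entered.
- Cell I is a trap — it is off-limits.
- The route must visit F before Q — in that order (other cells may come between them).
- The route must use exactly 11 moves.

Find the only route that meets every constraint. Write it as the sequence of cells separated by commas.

M, L, H, F, K, O, P, Q, R, N, J, D

The waypoints must appear in the order F, Q, with no cell reused.
Route from M: left 1 to L, up 1 to H, left 1 to F, down 2 to O, right 3 to R, up 3 to D — 11 moves in all.
Check: order respected (F at step 3, Q at step 7); 11 moves as required.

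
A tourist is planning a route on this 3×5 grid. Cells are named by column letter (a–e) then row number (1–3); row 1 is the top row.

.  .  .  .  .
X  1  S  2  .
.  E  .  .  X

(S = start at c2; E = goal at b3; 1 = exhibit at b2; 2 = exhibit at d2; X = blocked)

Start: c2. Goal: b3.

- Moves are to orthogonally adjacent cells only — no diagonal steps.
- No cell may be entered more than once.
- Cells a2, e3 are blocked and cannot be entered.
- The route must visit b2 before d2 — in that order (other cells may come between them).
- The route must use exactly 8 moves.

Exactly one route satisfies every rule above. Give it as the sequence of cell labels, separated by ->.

The waypoints must appear in the order b2, d2, with no cell reused.
Route from c2: left to b2, up to b1, 2× right (reaching d1), 2× down (reaching d3), 2× left (reaching b3) — 8 moves in all.
Check: order respected (1 at step 1, 2 at step 5); 8 moves as required.

c2 -> b2 -> b1 -> c1 -> d1 -> d2 -> d3 -> c3 -> b3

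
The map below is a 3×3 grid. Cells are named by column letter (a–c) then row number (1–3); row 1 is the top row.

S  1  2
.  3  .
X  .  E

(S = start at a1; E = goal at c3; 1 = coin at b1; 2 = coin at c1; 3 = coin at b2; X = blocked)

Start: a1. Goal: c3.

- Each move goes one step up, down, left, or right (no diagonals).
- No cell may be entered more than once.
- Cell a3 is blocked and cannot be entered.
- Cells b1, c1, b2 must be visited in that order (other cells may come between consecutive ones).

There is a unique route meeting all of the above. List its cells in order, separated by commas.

The waypoints must appear in the order b1, c1, b2, with no cell reused.
Route from a1: right 2 to c1, down 1 to c2, left 1 to b2, down 1 to b3, right 1 to c3 — 6 moves in all.
Check: order respected (1 at step 1, 2 at step 2, 3 at step 4).

a1, b1, c1, c2, b2, b3, c3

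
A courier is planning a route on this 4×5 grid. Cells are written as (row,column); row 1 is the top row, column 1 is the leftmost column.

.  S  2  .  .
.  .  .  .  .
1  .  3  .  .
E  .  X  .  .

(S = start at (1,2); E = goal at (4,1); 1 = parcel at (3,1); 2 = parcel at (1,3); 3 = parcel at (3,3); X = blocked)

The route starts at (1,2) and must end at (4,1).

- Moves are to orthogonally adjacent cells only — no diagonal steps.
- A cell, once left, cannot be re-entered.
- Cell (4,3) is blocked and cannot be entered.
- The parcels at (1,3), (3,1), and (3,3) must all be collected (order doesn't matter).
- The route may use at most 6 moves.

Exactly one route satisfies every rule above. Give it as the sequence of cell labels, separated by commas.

(1,2), (1,3), (2,3), (3,3), (3,2), (3,1), (4,1)

The 6-move cap with required stops at (1,3), (3,1), (3,3) leaves no slack for detours.
Route from (1,2): right to (1,3), 2× down (reaching (3,3)), 2× left (reaching (3,1)), down to (4,1) — 6 moves in all.
Check: all required cells visited; 6 ≤ 6 moves.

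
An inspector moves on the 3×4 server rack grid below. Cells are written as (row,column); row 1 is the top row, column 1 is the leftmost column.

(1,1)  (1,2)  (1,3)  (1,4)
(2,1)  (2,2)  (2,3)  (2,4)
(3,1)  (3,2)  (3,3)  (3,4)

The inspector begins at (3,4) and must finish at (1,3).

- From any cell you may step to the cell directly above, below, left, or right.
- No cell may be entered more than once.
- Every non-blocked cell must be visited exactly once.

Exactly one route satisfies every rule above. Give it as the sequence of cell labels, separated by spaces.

Need to visit all 12 open cells exactly once, starting at (3,4) and ending at (1,3).
Cell (3,1) has only two open neighbours ((2,1) and (3,2)), so the path must pass straight through it: one of those is the cell it's entered from and the other is where it exits.
Route from (3,4): left 3 to (3,1), up 2 to (1,1), right 1 to (1,2), down 1 to (2,2), right 2 to (2,4), up 1 to (1,4), left 1 to (1,3) — 11 moves in all.
Check: all 12 open cells covered.

(3,4) (3,3) (3,2) (3,1) (2,1) (1,1) (1,2) (2,2) (2,3) (2,4) (1,4) (1,3)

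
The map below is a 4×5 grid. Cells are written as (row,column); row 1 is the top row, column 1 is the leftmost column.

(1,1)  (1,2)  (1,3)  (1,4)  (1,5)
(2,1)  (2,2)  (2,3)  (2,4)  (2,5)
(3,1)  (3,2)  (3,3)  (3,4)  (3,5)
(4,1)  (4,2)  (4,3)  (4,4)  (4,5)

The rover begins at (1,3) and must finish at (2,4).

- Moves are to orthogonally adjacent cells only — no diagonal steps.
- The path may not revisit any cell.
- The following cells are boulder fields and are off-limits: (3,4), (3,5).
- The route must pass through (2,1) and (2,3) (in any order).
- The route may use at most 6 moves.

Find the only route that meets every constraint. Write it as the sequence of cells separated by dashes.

The 6-move cap with required stops at (2,1), (2,3) leaves no slack for detours.
Route from (1,3): 2× left (reaching (1,1)), down to (2,1), 3× right (reaching (2,4)) — 6 moves in all.
Check: all required cells visited; 6 ≤ 6 moves.

(1,3) - (1,2) - (1,1) - (2,1) - (2,2) - (2,3) - (2,4)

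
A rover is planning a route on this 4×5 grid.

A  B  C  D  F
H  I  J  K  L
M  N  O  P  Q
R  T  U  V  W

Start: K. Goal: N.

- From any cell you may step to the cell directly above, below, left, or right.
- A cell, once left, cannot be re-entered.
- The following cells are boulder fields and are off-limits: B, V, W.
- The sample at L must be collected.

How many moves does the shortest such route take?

5

Any route passes through L somewhere between K and N. Summing Manhattan distances along the two legs (K → L → N) gives a lower bound of 1 + 4 = 5 moves.
A route of 5 moves achieves this: K → L → Q → P → O → N.
Since 5 matches the lower bound, it is optimal.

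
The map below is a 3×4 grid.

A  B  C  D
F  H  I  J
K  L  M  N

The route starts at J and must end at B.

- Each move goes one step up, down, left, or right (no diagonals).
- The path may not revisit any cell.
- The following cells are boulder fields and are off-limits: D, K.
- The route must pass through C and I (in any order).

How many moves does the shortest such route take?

Any route passes through C and I in some order between J and B. Summing Manhattan distances along each leg and taking the cheapest ordering (J → I → C → B) gives a lower bound of 1 + 1 + 1 = 3 moves.
A route of 3 moves achieves this: J → I → C → B.
Since 3 matches the lower bound, it is optimal.

3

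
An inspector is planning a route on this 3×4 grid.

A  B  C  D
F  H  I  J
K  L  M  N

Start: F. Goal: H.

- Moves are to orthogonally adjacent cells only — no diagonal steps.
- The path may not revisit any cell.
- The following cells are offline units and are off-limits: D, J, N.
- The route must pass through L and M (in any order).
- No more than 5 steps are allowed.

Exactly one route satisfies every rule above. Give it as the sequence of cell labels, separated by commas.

Any route must reach L and M and still end at H within 5 moves, so the order of the required stops is forced.
Route from F: down to K, 2× right (reaching M), up to I, left to H — 5 moves in all.
Check: all required cells visited; 5 ≤ 5 moves.

F, K, L, M, I, H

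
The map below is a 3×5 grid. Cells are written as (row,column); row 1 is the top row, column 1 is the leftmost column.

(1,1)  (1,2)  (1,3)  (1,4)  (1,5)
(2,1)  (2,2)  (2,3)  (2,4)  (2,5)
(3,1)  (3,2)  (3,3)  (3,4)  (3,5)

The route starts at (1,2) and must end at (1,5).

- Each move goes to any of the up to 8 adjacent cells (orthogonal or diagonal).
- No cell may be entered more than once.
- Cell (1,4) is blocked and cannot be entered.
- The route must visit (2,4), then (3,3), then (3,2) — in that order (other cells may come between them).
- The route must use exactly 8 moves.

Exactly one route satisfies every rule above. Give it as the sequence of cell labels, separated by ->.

The waypoints must appear in the order (2,4), (3,3), (3,2), with no cell reused.
Route from (1,2): right 1 to (1,3), down-right 1 to (2,4), down-left 1 to (3,3), left 1 to (3,2), up-right 1 to (2,3), down-right 1 to (3,4), up-right 1 to (2,5), up 1 to (1,5) — 8 moves in all.
Check: order respected ((2,4) at step 2, (3,3) at step 3, (3,2) at step 4); 8 moves as required.

(1,2) -> (1,3) -> (2,4) -> (3,3) -> (3,2) -> (2,3) -> (3,4) -> (2,5) -> (1,5)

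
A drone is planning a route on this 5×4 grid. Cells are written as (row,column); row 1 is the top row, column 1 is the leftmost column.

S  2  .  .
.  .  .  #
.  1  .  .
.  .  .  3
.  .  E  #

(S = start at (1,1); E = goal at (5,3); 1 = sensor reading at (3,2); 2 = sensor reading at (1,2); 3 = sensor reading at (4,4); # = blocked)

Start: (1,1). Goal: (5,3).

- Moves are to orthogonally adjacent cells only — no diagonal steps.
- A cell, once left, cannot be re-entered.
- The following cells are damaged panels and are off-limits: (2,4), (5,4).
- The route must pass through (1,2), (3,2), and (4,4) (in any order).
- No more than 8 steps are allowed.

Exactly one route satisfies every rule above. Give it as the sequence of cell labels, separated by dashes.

Any route must reach (1,2), (3,2), and (4,4) and still end at (5,3) within 8 moves, so the order of the required stops is forced.
Route from (1,1): right 1 to (1,2), down 2 to (3,2), right 2 to (3,4), down 1 to (4,4), left 1 to (4,3), down 1 to (5,3) — 8 moves in all.
Check: all required cells visited; 8 ≤ 8 moves.

(1,1) - (1,2) - (2,2) - (3,2) - (3,3) - (3,4) - (4,4) - (4,3) - (5,3)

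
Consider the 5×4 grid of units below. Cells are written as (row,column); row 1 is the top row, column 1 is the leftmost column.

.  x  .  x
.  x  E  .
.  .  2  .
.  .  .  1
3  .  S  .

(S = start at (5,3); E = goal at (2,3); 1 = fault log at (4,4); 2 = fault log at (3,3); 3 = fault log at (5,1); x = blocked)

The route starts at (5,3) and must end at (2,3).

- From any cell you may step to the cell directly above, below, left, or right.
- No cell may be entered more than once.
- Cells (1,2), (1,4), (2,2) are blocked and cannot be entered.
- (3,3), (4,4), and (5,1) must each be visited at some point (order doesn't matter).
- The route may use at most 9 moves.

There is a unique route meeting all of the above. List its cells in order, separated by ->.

(5,3) -> (5,2) -> (5,1) -> (4,1) -> (4,2) -> (4,3) -> (4,4) -> (3,4) -> (3,3) -> (2,3)

Any route must reach (3,3), (4,4), and (5,1) and still end at (2,3) within 9 moves, so the order of the required stops is forced.
Route from (5,3): left 2 to (5,1), up 1 to (4,1), right 3 to (4,4), up 1 to (3,4), left 1 to (3,3), up 1 to (2,3) — 9 moves in all.
Check: all required cells visited; 9 ≤ 9 moves.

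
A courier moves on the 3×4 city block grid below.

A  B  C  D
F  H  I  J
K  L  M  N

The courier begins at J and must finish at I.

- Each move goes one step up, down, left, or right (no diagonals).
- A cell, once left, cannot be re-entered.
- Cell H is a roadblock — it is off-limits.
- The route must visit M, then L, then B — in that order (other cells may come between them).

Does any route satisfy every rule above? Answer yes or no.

One route that works: J → N → M → L → K → F → A → B → C → I.

yes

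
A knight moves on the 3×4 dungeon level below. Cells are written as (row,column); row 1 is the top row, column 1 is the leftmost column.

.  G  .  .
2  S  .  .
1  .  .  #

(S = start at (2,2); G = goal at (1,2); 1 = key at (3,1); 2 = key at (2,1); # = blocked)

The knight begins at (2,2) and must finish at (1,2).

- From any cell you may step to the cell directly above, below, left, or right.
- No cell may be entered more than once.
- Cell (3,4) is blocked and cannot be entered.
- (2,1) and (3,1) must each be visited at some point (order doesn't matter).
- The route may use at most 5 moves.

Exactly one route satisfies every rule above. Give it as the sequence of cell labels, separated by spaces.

Any route must reach (2,1) and (3,1) and still end at (1,2) within 5 moves, so the order of the required stops is forced.
Route from (2,2): down 1 to (3,2), left 1 to (3,1), up 2 to (1,1), right 1 to (1,2) — 5 moves in all.
Check: all required cells visited; 5 ≤ 5 moves.

(2,2) (3,2) (3,1) (2,1) (1,1) (1,2)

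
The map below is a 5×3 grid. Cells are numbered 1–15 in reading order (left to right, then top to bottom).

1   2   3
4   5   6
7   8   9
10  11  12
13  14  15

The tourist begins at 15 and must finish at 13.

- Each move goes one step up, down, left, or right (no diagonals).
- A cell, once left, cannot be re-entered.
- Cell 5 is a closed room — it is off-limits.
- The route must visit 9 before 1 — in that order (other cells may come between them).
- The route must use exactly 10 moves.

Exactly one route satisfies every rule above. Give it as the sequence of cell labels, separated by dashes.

The waypoints must appear in the order 9, 1, with no cell reused.
Route from 15: up 4 to 3, left 2 to 1, down 4 to 13 — 10 moves in all.
Check: order respected (9 at step 2, 1 at step 6); 10 moves as required.

15 - 12 - 9 - 6 - 3 - 2 - 1 - 4 - 7 - 10 - 13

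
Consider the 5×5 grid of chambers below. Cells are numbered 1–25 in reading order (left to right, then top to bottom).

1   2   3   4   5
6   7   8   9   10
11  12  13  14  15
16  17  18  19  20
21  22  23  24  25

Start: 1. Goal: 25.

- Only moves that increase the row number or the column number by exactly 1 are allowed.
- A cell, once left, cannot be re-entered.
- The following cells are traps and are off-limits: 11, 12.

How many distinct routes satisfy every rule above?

35

A right/down-only route from 1 to 25 makes exactly 4 down-moves and 4 right-moves in some order.
With no other constraints that would be C(8,4) = 70 routes.
Subtract routes through each blocked cell (inclusion–exclusion for overlaps): − through 11: 15 − through 12: 30 + through 11&12: 10 → 35.
That gives 35 routes.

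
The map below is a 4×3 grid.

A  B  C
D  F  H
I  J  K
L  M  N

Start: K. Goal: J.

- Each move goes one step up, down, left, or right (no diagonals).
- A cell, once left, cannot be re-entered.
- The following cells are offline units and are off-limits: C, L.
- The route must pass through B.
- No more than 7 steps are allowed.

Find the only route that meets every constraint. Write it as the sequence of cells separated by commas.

Any route must reach B and still end at J within 7 moves, so the order of the required stops is forced.
Route from K: up to H, left to F, up to B, left to A, 2× down (reaching I), right to J — 7 moves in all.
Check: all required cells visited; 7 ≤ 7 moves.

K, H, F, B, A, D, I, J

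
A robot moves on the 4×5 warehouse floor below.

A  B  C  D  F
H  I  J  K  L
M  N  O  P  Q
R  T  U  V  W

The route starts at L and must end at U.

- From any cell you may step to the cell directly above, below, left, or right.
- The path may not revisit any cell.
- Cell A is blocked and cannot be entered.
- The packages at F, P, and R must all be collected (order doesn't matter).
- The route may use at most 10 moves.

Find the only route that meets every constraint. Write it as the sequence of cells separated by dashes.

Any route must reach F, P, and R and still end at U within 10 moves, so the order of the required stops is forced.
Route from L: up 1 to F, left 1 to D, down 2 to P, left 3 to M, down 1 to R, right 2 to U — 10 moves in all.
Check: all required cells visited; 10 ≤ 10 moves.

L - F - D - K - P - O - N - M - R - T - U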